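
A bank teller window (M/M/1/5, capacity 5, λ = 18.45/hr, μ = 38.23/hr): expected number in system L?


ρ = 18.45/38.23 = 0.4826
L = ρ[1 − (K+1)ρ^K + Kρ^(K+1)] / [(1−ρ)(1−ρ^(K+1))]
Numerator: 0.4826·(1 − 6·0.026179 + 5·0.012634) = 0.437286
Denominator: (0.5174)·(0.987366) = 0.510858
L = 0.437286/0.510858 = 0.8560

Final: 0.8560


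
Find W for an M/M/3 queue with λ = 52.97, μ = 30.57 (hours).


a = 1.7327; ρ = 0.5776; P₀ = 0.159069
Lq = P₀·a^c·ρ/(c!(1−ρ)²) = 0.44644
Wq = Lq/λ = 0.44644/52.97 = 0.008428 hr
W = Wq + 1/μ = 0.008428 + 0.03271 = 0.04114 hr

Final: 0.04114 hr


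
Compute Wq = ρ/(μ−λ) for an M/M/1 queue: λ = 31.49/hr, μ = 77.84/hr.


ρ = 31.49/77.84 = 0.4045
Wq = ρ/(μ−λ) = 0.4045/(77.84 − 31.49) = 0.4045/46.35 = 0.008728 hr

Final: 0.008728 hr


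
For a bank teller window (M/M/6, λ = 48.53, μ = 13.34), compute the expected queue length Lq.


a = λ/μ = 3.6379; ρ = a/6 = 0.6063
P₀ = 0.024959
Lq = P₀·a^c·ρ / (c!·(1−ρ)²) = 0.024959·2318.07120·0.6063/(720·0.15498)
= 0.31437

Final: 0.31437


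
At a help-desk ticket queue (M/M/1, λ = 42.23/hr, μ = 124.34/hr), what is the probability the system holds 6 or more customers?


ρ = 42.23/124.34 = 0.3396
P(N ≥ n) = ρ^n = 0.3396^6 = 0.001535

Final: 0.001535


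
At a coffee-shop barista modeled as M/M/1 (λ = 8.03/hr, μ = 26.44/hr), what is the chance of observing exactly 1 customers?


ρ = 8.03/26.44 = 0.3037
P_n = (1−ρ)·ρ^n = (1 − 0.3037)·0.3037^1 = 0.6963·0.303707 = 0.211469

Final: 0.211469


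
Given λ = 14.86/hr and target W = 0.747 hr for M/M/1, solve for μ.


W = 1/(μ−λ) ⇒ μ − λ = 1/W = 1/0.747 = 1.3387
μ = λ + 1/W = 14.86 + 1.3387 = 16.1987 per hr

Final: 16.1987 /hr


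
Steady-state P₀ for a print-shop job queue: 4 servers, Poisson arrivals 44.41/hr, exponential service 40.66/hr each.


a = λ/μ = 44.41/40.66 = 1.0922; ρ = a/c = 0.2731
Σ_{k=0}^{3} a^k/k! (terms k=0..3) = 1.00000 + 1.09223 + 0.59648 + 0.21716 = 2.90587
Tail: a^4/(4!(1−ρ)) = 1.42316/(24·0.7269) = 0.08157
P₀ = 1/(2.90587 + 0.08157) = 1/2.98745 = 0.334734

Final: 0.334734


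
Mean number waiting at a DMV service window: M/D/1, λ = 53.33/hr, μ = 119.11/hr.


ρ = 53.33/119.11 = 0.4477
M/D/1: Lq = ρ²/(2(1−ρ)) = 0.2005/(2·0.5523) = 0.18150

Final: 0.18150


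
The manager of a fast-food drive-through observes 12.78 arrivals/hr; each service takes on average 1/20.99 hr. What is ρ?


ρ = λ/μ = 12.78/20.99 = 0.6089

Final: 0.6089


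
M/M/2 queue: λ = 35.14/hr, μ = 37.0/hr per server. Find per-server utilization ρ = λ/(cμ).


ρ = λ/(cμ) = 35.14/(2·37.0) = 35.14/74.00 = 0.4749

Final: 0.4749


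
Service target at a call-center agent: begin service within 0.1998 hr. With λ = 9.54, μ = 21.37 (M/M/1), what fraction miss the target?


ρ = 9.54/21.37 = 0.4464
P(Wq > t) = ρ·e^{−(μ−λ)t} = 0.4464·e^{−2.3636}
= 0.4464·0.094078 = 0.041998

Final: 0.041998


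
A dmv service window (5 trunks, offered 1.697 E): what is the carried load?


B(5,1.697) = 0.021662 (Erlang-B)
Carried load = a(1 − B) = 1.697·(1 − 0.021662) = 1.697·0.978338 = 1.6602 E

Final: 1.6602 Erlangs


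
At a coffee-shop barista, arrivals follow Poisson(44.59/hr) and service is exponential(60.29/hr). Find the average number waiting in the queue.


ρ = 44.59/60.29 = 0.7396
Lq = ρ²/(1−ρ) = 0.5470/0.2604 = 2.1005

Final: 2.1005


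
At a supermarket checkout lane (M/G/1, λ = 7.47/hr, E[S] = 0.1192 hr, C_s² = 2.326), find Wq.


ρ = λ·E[S] = 7.47·0.1192 = 0.8904
E[S²] = E[S]²(1+C_s²) = 0.1192²·(1+2.326) = 0.047258
Wq = λ·E[S²]/(2(1−ρ)) = 7.47·0.047258/(2·0.1096) = 1.61083 hr

Final: 1.61083 hr


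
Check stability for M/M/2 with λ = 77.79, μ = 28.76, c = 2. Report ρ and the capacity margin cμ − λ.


Total capacity cμ = 2·28.76 = 57.52/hr
ρ = λ/(cμ) = 77.79/57.52 = 1.3524
Stable ⇔ ρ < 1: NO
Spare capacity = cμ − λ = 57.52 − 77.79 = -20.27/hr

Final: ρ = 1.3524; unstable; margin = -20.27/hr


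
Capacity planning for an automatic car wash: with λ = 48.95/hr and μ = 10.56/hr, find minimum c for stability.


Stability requires cμ > λ ⇔ c > λ/μ.
λ/μ = 48.95/10.56 = 4.6354
Minimum integer c = ⌊4.6354⌋ + 1 = 5
Check: 5·10.56 = 52.80 > 48.95, while 4·10.56 = 42.24 ≤ 48.95

Final: 5 servers


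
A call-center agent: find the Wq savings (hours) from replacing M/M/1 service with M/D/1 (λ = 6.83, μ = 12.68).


ρ = 6.83/12.68 = 0.5386
Wq(M/M/1) = ρ/(μ−λ) = 0.5386/5.85 = 0.09208 hr
Wq(M/D/1) = ρ/(2(μ−λ)) = 0.04604 hr
Savings = 0.09208 − 0.04604 = 0.04604 hr

Final: 0.04604 hr


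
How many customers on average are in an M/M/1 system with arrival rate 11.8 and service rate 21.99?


ρ = λ/μ = 11.8/21.99 = 0.5366
L = ρ/(1−ρ) = 0.5366/(1 − 0.5366) = 0.5366/0.4634 = 1.1580

Final: 1.1580


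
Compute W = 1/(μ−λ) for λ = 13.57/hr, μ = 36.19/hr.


W = 1/(μ−λ) = 1/(36.19 − 13.57) = 1/22.62 = 0.04421 hr

Final: 0.04421 hr


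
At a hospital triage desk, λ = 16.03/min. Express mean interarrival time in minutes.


Mean interarrival time = 1/λ = 1/16.03 minute = 0.06238 minute
In minutes: 0.06238 × 1 = 0.06238 min

Final: 0.06238 min


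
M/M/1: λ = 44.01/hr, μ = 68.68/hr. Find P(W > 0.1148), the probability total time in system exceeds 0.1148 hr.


W ~ Exponential(μ−λ) for M/M/1.
μ − λ = 68.68 − 44.01 = 24.6700
P(W > t) = e^{−(μ−λ)t} = e^{−2.8321} = 0.058888

Final: 0.058888


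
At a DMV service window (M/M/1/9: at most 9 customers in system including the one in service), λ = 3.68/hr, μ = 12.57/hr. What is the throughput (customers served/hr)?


ρ = 0.2928; P_K = (1−ρ)ρ^9/(1−ρ^10) = 0.00001117
λ_eff = λ(1 − P_K) = 3.68·(1 − 0.00001117) = 3.68·0.999989 = 3.6800 /hr

Final: 3.6800 /hr


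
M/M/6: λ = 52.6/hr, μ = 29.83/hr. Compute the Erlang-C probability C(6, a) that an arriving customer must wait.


a = λ/μ = 1.7633; ρ = a/6 = 0.2939
P₀ = 0.171356 (from M/M/c formula)
C(c,a) = [a^c/(c!(1−ρ))]·P₀ = [30.06041/(720·0.7061)]·0.171356
= 0.05913·0.171356 = 0.010132

Final: 0.010132


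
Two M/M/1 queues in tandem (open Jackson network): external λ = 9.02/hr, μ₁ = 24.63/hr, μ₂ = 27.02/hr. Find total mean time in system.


Each node sees arrival rate λ = 9.02/hr (tandem ⇒ throughput preserved).
W₁ = 1/(μ₁−λ) = 1/(24.63−9.02) = 0.06406 hr
W₂ = 1/(μ₂−λ) = 1/(27.02−9.02) = 0.05556 hr
W_total = W₁ + W₂ = 0.06406 + 0.05556 = 0.11962 hr

Final: 0.11962 hr


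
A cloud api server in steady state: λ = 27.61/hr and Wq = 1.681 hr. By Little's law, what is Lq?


Lq = λWq = 27.61·1.681 = 46.4124

Final: 46.4124


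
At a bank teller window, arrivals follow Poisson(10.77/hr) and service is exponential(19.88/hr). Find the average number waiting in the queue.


ρ = 10.77/19.88 = 0.5418
Lq = ρ²/(1−ρ) = 0.2935/0.4582 = 0.6405

Final: 0.6405


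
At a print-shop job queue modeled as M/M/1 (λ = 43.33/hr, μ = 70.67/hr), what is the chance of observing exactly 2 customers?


ρ = 43.33/70.67 = 0.6131
P_n = (1−ρ)·ρ^n = (1 − 0.6131)·0.6131^2 = 0.3869·0.375930 = 0.145436

Final: 0.145436


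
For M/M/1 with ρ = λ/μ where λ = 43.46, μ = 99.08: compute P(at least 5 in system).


ρ = 43.46/99.08 = 0.4386
P(N ≥ n) = ρ^n = 0.4386^5 = 0.016237

Final: 0.016237


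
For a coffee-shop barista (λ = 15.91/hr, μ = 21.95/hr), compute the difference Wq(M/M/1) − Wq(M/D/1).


ρ = 15.91/21.95 = 0.7248
Wq(M/M/1) = ρ/(μ−λ) = 0.7248/6.04 = 0.12000 hr
Wq(M/D/1) = ρ/(2(μ−λ)) = 0.06000 hr
Savings = 0.12000 − 0.06000 = 0.06000 hr

Final: 0.06000 hr


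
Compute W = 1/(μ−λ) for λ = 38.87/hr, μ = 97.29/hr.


W = 1/(μ−λ) = 1/(97.29 − 38.87) = 1/58.42 = 0.01712 hr

Final: 0.01712 hr


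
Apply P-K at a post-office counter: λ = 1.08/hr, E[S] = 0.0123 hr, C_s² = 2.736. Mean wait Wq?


ρ = λ·E[S] = 1.08·0.0123 = 0.01328
E[S²] = E[S]²(1+C_s²) = 0.0123²·(1+2.736) = 0.0005652
Wq = λ·E[S²]/(2(1−ρ)) = 1.08·0.0005652/(2·0.9867) = 0.0003093 hr

Final: 0.0003093 hr


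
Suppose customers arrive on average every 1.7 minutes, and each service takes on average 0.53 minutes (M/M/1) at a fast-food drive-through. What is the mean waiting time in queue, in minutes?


λ = 60/1.7 = 35.2941 /hr
μ = 60/0.53 = 113.2075 /hr
ρ = λ/μ = 35.2941/113.2075 = 0.3118
Wq = ρ/(μ−λ) = 0.3118/(113.2075−35.2941) = 0.004001 hr
In minutes: 0.004001·60 = 0.2401 min

Final: 0.2401 min


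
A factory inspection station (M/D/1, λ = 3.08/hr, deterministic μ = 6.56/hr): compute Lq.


ρ = 3.08/6.56 = 0.4695
M/D/1: Lq = ρ²/(2(1−ρ)) = 0.2204/(2·0.5305) = 0.20777

Final: 0.20777


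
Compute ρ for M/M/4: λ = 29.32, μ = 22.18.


ρ = λ/(cμ) = 29.32/(4·22.18) = 29.32/88.72 = 0.3305

Final: 0.3305


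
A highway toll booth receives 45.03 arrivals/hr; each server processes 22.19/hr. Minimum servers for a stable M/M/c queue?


Stability requires cμ > λ ⇔ c > λ/μ.
λ/μ = 45.03/22.19 = 2.0293
Minimum integer c = ⌊2.0293⌋ + 1 = 3
Check: 3·22.19 = 66.57 > 45.03, while 2·22.19 = 44.38 ≤ 45.03

Final: 3 servers


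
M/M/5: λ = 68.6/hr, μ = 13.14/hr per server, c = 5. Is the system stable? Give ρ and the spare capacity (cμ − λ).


Total capacity cμ = 5·13.14 = 65.70/hr
ρ = λ/(cμ) = 68.6/65.70 = 1.0441
Stable ⇔ ρ < 1: NO
Spare capacity = cμ − λ = 65.70 − 68.6 = -2.90/hr

Final: ρ = 1.0441; unstable; margin = -2.90/hr


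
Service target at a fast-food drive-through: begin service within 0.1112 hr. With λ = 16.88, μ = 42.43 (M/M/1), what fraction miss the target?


ρ = 16.88/42.43 = 0.3978
P(Wq > t) = ρ·e^{−(μ−λ)t} = 0.3978·e^{−2.8412}
= 0.3978·0.058358 = 0.023217

Final: 0.023217


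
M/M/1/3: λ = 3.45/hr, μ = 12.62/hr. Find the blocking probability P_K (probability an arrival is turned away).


ρ = λ/μ = 3.45/12.62 = 0.2734
P_K = (1−ρ)ρ^K/(1−ρ^(K+1)) = (0.7266·0.020431)/(1 − 0.005585)
= 0.014845/0.994415 = 0.014929

Final: 0.014929


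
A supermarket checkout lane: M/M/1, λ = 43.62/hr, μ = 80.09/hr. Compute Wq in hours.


ρ = 43.62/80.09 = 0.5446
Wq = ρ/(μ−λ) = 0.5446/(80.09 − 43.62) = 0.5446/36.47 = 0.01493 hr

Final: 0.01493 hr


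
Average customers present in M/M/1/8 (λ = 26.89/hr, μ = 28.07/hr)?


ρ = 26.89/28.07 = 0.9580
L = ρ[1 − (K+1)ρ^K + Kρ^(K+1)] / [(1−ρ)(1−ρ^(K+1))]
Numerator: 0.9580·(1 − 9·0.709230 + 8·0.679416) = 0.050058
Denominator: (0.04204)·(0.320584) = 0.013477
L = 0.050058/0.013477 = 3.7144

Final: 3.7144


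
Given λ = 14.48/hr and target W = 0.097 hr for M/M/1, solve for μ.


W = 1/(μ−λ) ⇒ μ − λ = 1/W = 1/0.097 = 10.3093
μ = λ + 1/W = 14.48 + 10.3093 = 24.7893 per hr

Final: 24.7893 /hr


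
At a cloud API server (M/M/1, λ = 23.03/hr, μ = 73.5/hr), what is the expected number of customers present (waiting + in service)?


ρ = λ/μ = 23.03/73.5 = 0.3133
L = ρ/(1−ρ) = 0.3133/(1 − 0.3133) = 0.3133/0.6867 = 0.4563

Final: 0.4563


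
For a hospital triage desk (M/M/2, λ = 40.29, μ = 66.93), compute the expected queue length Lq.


a = λ/μ = 0.6020; ρ = a/2 = 0.3010
P₀ = 0.537295
Lq = P₀·a^c·ρ / (c!·(1−ρ)²) = 0.537295·0.36237·0.3010/(2·0.48862)
= 0.05997

Final: 0.05997


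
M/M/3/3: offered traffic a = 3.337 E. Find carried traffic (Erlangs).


B(3,3.337) = 0.384720 (Erlang-B)
Carried load = a(1 − B) = 3.337·(1 − 0.384720) = 3.337·0.615280 = 2.0532 E

Final: 2.0532 Erlangs


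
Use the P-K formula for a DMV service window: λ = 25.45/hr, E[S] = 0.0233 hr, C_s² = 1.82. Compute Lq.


ρ = λ·E[S] = 25.45·0.0233 = 0.5930
Lq = ρ²(1+C_s²)/(2(1−ρ)) = 0.3516·(1+1.82)/(2·0.4070)
= 0.3516·2.8200/0.8140 = 1.21814

Final: 1.21814


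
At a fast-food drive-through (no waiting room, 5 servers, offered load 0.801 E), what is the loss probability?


B(c,a) = (a^c/c!) / Σ_{k=0}^{c} a^k/k!
a^5/5! = 0.002748
Σ terms (k=0..5): 1.00000 + 0.80100 + 0.32080 + 0.08565 + 0.01715 + 0.002748 = 2.227354
B = 0.002748/2.227354 = 0.001234

Final: 0.001234


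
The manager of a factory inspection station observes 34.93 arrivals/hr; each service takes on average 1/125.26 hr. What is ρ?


ρ = λ/μ = 34.93/125.26 = 0.2789

Final: 0.2789


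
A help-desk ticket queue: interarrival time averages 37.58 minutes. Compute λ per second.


λ = 1/(interarrival time) in consistent units.
1 second = 0.0166667 min, so λ = 0.0166667/37.58 = 0.0004435 per second

Final: 0.0004435 /sec


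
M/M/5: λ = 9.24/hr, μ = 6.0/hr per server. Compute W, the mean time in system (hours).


a = 1.5400; ρ = 0.3080; P₀ = 0.213987
Lq = P₀·a^c·ρ/(c!(1−ρ)²) = 0.009935
Wq = Lq/λ = 0.009935/9.24 = 0.001075 hr
W = Wq + 1/μ = 0.001075 + 0.16667 = 0.16774 hr

Final: 0.16774 hr


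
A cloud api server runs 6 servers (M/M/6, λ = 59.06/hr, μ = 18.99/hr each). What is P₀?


a = λ/μ = 59.06/18.99 = 3.1101; ρ = a/c = 0.5183
Σ_{k=0}^{5} a^k/k! (terms k=0..5) = 1.00000 + 3.11006 + 4.83623 + 5.01365 + 3.89819 + 2.42472 = 20.28284
Tail: a^6/(6!(1−ρ)) = 904.92142/(720·0.4817) = 2.60940
P₀ = 1/(20.28284 + 2.60940) = 1/22.89224 = 0.043683

Final: 0.043683


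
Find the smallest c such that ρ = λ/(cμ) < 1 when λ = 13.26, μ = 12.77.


Stability requires cμ > λ ⇔ c > λ/μ.
λ/μ = 13.26/12.77 = 1.0384
Minimum integer c = ⌊1.0384⌋ + 1 = 2
Check: 2·12.77 = 25.54 > 13.26, while 1·12.77 = 12.77 ≤ 13.26

Final: 2 servers


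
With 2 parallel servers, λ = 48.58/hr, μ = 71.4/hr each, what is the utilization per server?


ρ = λ/(cμ) = 48.58/(2·71.4) = 48.58/142.80 = 0.3402

Final: 0.3402


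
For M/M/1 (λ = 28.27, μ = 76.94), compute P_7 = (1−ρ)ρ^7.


ρ = 28.27/76.94 = 0.3674
P_n = (1−ρ)·ρ^n = (1 − 0.3674)·0.3674^7 = 0.6326·0.0009041 = 0.0005719

Final: 0.0005719


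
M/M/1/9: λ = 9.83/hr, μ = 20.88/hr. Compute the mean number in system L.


ρ = 9.83/20.88 = 0.4708
L = ρ[1 − (K+1)ρ^K + Kρ^(K+1)] / [(1−ρ)(1−ρ^(K+1))]
Numerator: 0.4708·(1 − 10·0.001136 + 9·0.0005348) = 0.467703
Denominator: (0.5292)·(0.999465) = 0.528932
L = 0.467703/0.528932 = 0.8842

Final: 0.8842


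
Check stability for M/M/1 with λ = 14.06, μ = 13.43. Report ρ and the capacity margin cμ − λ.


Total capacity cμ = 1·13.43 = 13.43/hr
ρ = λ/(cμ) = 14.06/13.43 = 1.0469
Stable ⇔ ρ < 1: NO
Spare capacity = cμ − λ = 13.43 − 14.06 = -0.63/hr

Final: ρ = 1.0469; unstable; margin = -0.63/hr


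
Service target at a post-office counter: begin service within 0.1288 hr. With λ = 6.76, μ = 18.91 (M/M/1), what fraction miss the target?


ρ = 6.76/18.91 = 0.3575
P(Wq > t) = ρ·e^{−(μ−λ)t} = 0.3575·e^{−1.5649}
= 0.3575·0.209105 = 0.074751

Final: 0.074751


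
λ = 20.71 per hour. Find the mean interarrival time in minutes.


Mean interarrival time = 1/λ = 1/20.71 hour = 0.04829 hour
In minutes: 0.04829 × 60 = 2.8972 min

Final: 2.8972 min


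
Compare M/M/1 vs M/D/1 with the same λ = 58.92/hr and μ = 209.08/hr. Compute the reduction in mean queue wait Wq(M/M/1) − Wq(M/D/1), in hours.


ρ = 58.92/209.08 = 0.2818
Wq(M/M/1) = ρ/(μ−λ) = 0.2818/150.16 = 0.001877 hr
Wq(M/D/1) = ρ/(2(μ−λ)) = 0.0009384 hr
Savings = 0.001877 − 0.0009384 = 0.0009384 hr

Final: 0.0009384 hr


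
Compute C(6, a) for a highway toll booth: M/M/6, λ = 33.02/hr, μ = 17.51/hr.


a = λ/μ = 1.8858; ρ = a/6 = 0.3143
P₀ = 0.151554 (from M/M/c formula)
C(c,a) = [a^c/(c!(1−ρ))]·P₀ = [44.97235/(720·0.6857)]·0.151554
= 0.09109·0.151554 = 0.013805

Final: 0.013805


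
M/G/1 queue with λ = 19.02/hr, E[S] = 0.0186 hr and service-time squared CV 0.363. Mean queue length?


ρ = λ·E[S] = 19.02·0.0186 = 0.3538
Lq = ρ²(1+C_s²)/(2(1−ρ)) = 0.1252·(1+0.363)/(2·0.6462)
= 0.1252·1.3630/1.2925 = 0.13199

Final: 0.13199


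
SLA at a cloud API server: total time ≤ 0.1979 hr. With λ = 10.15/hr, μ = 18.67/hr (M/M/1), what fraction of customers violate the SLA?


W ~ Exponential(μ−λ) for M/M/1.
μ − λ = 18.67 − 10.15 = 8.5200
P(W > t) = e^{−(μ−λ)t} = e^{−1.6861} = 0.185239

Final: 0.185239


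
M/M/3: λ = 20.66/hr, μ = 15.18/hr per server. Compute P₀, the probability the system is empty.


a = λ/μ = 20.66/15.18 = 1.3610; ρ = a/c = 0.4537
Σ_{k=0}^{2} a^k/k! (terms k=0..2) = 1.00000 + 1.36100 + 0.92616 = 3.28716
Tail: a^3/(3!(1−ρ)) = 2.52102/(6·0.5463) = 0.76907
P₀ = 1/(3.28716 + 0.76907) = 1/4.05624 = 0.246534

Final: 0.246534


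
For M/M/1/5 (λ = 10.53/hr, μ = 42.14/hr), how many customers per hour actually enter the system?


ρ = 0.2499; P_K = (1−ρ)ρ^5/(1−ρ^6) = 0.0007310
λ_eff = λ(1 − P_K) = 10.53·(1 − 0.0007310) = 10.53·0.999269 = 10.5223 /hr

Final: 10.5223 /hr


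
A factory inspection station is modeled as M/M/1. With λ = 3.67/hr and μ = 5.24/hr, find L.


ρ = λ/μ = 3.67/5.24 = 0.7004
L = ρ/(1−ρ) = 0.7004/(1 − 0.7004) = 0.7004/0.2996 = 2.3376

Final: 2.3376


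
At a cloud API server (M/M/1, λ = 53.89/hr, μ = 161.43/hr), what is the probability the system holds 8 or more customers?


ρ = 53.89/161.43 = 0.3338
P(N ≥ n) = ρ^n = 0.3338^8 = 0.0001542

Final: 0.0001542


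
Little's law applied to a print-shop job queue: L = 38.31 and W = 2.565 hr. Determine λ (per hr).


λ = L/W = 38.31/2.565 = 14.9357 /hr

Final: 14.9357 /hr


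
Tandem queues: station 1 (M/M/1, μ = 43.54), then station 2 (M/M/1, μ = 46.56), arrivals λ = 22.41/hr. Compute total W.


Each node sees arrival rate λ = 22.41/hr (tandem ⇒ throughput preserved).
W₁ = 1/(μ₁−λ) = 1/(43.54−22.41) = 0.04733 hr
W₂ = 1/(μ₂−λ) = 1/(46.56−22.41) = 0.04141 hr
W_total = W₁ + W₂ = 0.04733 + 0.04141 = 0.08873 hr

Final: 0.08873 hr


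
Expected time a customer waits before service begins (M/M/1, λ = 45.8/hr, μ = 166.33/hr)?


ρ = 45.8/166.33 = 0.2754
Wq = ρ/(μ−λ) = 0.2754/(166.33 − 45.8) = 0.2754/120.53 = 0.002285 hr

Final: 0.002285 hr


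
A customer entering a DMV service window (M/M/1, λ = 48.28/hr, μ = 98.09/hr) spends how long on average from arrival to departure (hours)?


W = 1/(μ−λ) = 1/(98.09 − 48.28) = 1/49.81 = 0.02008 hr

Final: 0.02008 hr


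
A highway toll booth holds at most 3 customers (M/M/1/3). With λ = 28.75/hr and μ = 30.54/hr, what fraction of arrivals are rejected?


ρ = λ/μ = 28.75/30.54 = 0.9414
P_K = (1−ρ)ρ^K/(1−ρ^(K+1)) = (0.05861·0.834270)/(1 − 0.785372)
= 0.048898/0.214628 = 0.227826

Final: 0.227826


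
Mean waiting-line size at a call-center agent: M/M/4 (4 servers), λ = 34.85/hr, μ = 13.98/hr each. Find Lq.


a = λ/μ = 2.4928; ρ = a/4 = 0.6232
P₀ = 0.074337
Lq = P₀·a^c·ρ / (c!·(1−ρ)²) = 0.074337·38.61735·0.6232/(24·0.14197)
= 0.52507

Final: 0.52507


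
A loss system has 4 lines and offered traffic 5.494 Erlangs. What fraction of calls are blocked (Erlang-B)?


B(c,a) = (a^c/c!) / Σ_{k=0}^{c} a^k/k!
a^4/4! = 37.961501
Σ terms (k=0..4): 1.00000 + 5.49400 + 15.09202 + 27.63852 + 37.96150 = 87.186035
B = 37.961501/87.186035 = 0.435408

Final: 0.435408


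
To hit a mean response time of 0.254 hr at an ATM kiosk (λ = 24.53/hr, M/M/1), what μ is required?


W = 1/(μ−λ) ⇒ μ − λ = 1/W = 1/0.254 = 3.9370
μ = λ + 1/W = 24.53 + 3.9370 = 28.4670 per hr

Final: 28.4670 /hr


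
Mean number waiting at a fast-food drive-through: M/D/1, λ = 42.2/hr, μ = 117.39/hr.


ρ = 42.2/117.39 = 0.3595
M/D/1: Lq = ρ²/(2(1−ρ)) = 0.1292/(2·0.6405) = 0.10088

Final: 0.10088


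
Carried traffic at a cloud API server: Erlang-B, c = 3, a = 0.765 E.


B(3,0.765) = 0.034994 (Erlang-B)
Carried load = a(1 − B) = 0.765·(1 − 0.034994) = 0.765·0.965006 = 0.7382 E

Final: 0.7382 Erlangs


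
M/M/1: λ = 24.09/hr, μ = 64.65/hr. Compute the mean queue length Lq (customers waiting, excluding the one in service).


ρ = 24.09/64.65 = 0.3726
Lq = ρ²/(1−ρ) = 0.1388/0.6274 = 0.2213

Final: 0.2213


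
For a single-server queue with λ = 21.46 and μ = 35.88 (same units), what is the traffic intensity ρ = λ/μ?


ρ = λ/μ = 21.46/35.88 = 0.5981

Final: 0.5981


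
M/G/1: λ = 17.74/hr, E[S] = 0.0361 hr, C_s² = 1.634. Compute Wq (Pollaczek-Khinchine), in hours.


ρ = λ·E[S] = 17.74·0.0361 = 0.6404
E[S²] = E[S]²(1+C_s²) = 0.0361²·(1+1.634) = 0.003433
Wq = λ·E[S²]/(2(1−ρ)) = 17.74·0.003433/(2·0.3596) = 0.08467 hr

Final: 0.08467 hr


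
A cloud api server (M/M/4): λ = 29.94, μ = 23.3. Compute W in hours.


a = 1.2850; ρ = 0.3212; P₀ = 0.275365
Lq = P₀·a^c·ρ/(c!(1−ρ)²) = 0.02181
Wq = Lq/λ = 0.02181/29.94 = 0.0007285 hr
W = Wq + 1/μ = 0.0007285 + 0.04292 = 0.04365 hr

Final: 0.04365 hr


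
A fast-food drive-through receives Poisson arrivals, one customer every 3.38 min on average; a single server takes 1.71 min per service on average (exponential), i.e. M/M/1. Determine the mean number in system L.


λ = 60/3.38 = 17.7515 /hr
μ = 60/1.71 = 35.0877 /hr
ρ = λ/μ = 17.7515/35.0877 = 0.5059
L = ρ/(1−ρ) = 0.5059/0.4941 = 1.0240

Final: 1.0240


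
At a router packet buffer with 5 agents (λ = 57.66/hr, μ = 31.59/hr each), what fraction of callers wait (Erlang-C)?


a = λ/μ = 1.8253; ρ = a/5 = 0.3651
P₀ = 0.160438 (from M/M/c formula)
C(c,a) = [a^c/(c!(1−ρ))]·P₀ = [20.25933/(120·0.6349)]·0.160438
= 0.26589·0.160438 = 0.042659

Final: 0.042659


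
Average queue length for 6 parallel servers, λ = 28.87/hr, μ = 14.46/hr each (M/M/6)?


a = λ/μ = 1.9965; ρ = a/6 = 0.3328
P₀ = 0.135605
Lq = P₀·a^c·ρ / (c!·(1−ρ)²) = 0.135605·63.33896·0.3328/(720·0.44521)
= 0.008916

Final: 0.008916


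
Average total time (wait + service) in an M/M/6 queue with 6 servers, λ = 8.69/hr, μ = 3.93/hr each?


a = 2.2112; ρ = 0.3685; P₀ = 0.109272
Lq = P₀·a^c·ρ/(c!(1−ρ)²) = 0.01640
Wq = Lq/λ = 0.01640/8.69 = 0.001887 hr
W = Wq + 1/μ = 0.001887 + 0.25445 = 0.25634 hr

Final: 0.25634 hr


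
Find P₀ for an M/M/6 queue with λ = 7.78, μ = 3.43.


a = λ/μ = 7.78/3.43 = 2.2682; ρ = a/c = 0.3780
Σ_{k=0}^{5} a^k/k! (terms k=0..5) = 1.00000 + 2.26822 + 2.57241 + 1.94494 + 1.10289 + 0.50032 = 9.38878
Tail: a^6/(6!(1−ρ)) = 136.17985/(720·0.6220) = 0.30410
P₀ = 1/(9.38878 + 0.30410) = 1/9.69288 = 0.103169

Final: 0.103169


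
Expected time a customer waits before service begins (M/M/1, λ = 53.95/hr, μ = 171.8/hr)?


ρ = 53.95/171.8 = 0.3140
Wq = ρ/(μ−λ) = 0.3140/(171.8 − 53.95) = 0.3140/117.85 = 0.002665 hr

Final: 0.002665 hr


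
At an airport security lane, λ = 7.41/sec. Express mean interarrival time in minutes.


Mean interarrival time = 1/λ = 1/7.41 second = 0.13495 second
In minutes: 0.13495 × 0.0166667 = 0.002249 min

Final: 0.002249 min


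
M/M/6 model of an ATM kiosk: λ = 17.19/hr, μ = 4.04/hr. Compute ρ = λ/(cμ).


ρ = λ/(cμ) = 17.19/(6·4.04) = 17.19/24.24 = 0.7092

Final: 0.7092


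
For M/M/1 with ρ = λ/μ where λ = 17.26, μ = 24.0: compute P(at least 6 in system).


ρ = 17.26/24.0 = 0.7192
P(N ≥ n) = ρ^n = 0.7192^6 = 0.138349

Final: 0.138349


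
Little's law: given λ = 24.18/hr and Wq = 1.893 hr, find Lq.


Lq = λWq = 24.18·1.893 = 45.7727

Final: 45.7727


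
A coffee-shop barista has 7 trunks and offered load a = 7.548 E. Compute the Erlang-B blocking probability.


B(c,a) = (a^c/c!) / Σ_{k=0}^{c} a^k/k!
a^7/7! = 276.944474
Σ terms (k=0..7): 1.00000 + 7.54800 + 28.48615 + 71.67116 + 135.24348 + 204.16355 + 256.83775 + 276.94447 = 981.894559
B = 276.944474/981.894559 = 0.282051

Final: 0.282051


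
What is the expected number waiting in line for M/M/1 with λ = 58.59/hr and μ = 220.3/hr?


ρ = 58.59/220.3 = 0.2660
Lq = ρ²/(1−ρ) = 0.07073/0.7340 = 0.09636

Final: 0.09636


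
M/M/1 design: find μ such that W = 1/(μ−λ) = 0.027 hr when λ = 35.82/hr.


W = 1/(μ−λ) ⇒ μ − λ = 1/W = 1/0.027 = 37.0370
μ = λ + 1/W = 35.82 + 37.0370 = 72.8570 per hr

Final: 72.8570 /hr


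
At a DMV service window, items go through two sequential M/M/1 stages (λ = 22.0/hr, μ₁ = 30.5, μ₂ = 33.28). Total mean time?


Each node sees arrival rate λ = 22.0/hr (tandem ⇒ throughput preserved).
W₁ = 1/(μ₁−λ) = 1/(30.5−22.0) = 0.11765 hr
W₂ = 1/(μ₂−λ) = 1/(33.28−22.0) = 0.08865 hr
W_total = W₁ + W₂ = 0.11765 + 0.08865 = 0.20630 hr

Final: 0.20630 hr


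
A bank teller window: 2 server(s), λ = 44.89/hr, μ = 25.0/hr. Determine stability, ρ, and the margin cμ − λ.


Total capacity cμ = 2·25.0 = 50.00/hr
ρ = λ/(cμ) = 44.89/50.00 = 0.8978
Stable ⇔ ρ < 1: YES
Spare capacity = cμ − λ = 50.00 − 44.89 = 5.11/hr

Final: ρ = 0.8978; stable; margin = 5.11/hr


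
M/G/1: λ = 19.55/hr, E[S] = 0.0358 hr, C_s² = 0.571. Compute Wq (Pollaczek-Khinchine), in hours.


ρ = λ·E[S] = 19.55·0.0358 = 0.6999
E[S²] = E[S]²(1+C_s²) = 0.0358²·(1+0.571) = 0.002013
Wq = λ·E[S²]/(2(1−ρ)) = 19.55·0.002013/(2·0.3001) = 0.06558 hr

Final: 0.06558 hr


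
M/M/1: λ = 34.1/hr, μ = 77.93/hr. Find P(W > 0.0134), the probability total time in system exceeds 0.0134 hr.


W ~ Exponential(μ−λ) for M/M/1.
μ − λ = 77.93 − 34.1 = 43.8300
P(W > t) = e^{−(μ−λ)t} = e^{−0.5873} = 0.555814

Final: 0.555814


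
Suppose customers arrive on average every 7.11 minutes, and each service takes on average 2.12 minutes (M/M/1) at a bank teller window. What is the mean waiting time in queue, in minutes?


λ = 60/7.11 = 8.4388 /hr
μ = 60/2.12 = 28.3019 /hr
ρ = λ/μ = 8.4388/28.3019 = 0.2982
Wq = ρ/(μ−λ) = 0.2982/(28.3019−8.4388) = 0.01501 hr
In minutes: 0.01501·60 = 0.9007 min

Final: 0.9007 min


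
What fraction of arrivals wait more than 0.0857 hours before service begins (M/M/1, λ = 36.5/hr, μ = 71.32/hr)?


ρ = 36.5/71.32 = 0.5118
P(Wq > t) = ρ·e^{−(μ−λ)t} = 0.5118·e^{−2.9841}
= 0.5118·0.050586 = 0.025889

Final: 0.025889


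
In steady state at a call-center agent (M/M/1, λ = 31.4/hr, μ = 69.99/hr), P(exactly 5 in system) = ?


ρ = 31.4/69.99 = 0.4486
P_n = (1−ρ)·ρ^n = (1 − 0.4486)·0.4486^5 = 0.5514·0.018175 = 0.010021

Final: 0.010021


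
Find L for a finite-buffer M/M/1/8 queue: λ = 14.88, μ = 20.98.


ρ = 14.88/20.98 = 0.7092
L = ρ[1 − (K+1)ρ^K + Kρ^(K+1)] / [(1−ρ)(1−ρ^(K+1))]
Numerator: 0.7092·(1 − 9·0.064029 + 8·0.045413) = 0.558203
Denominator: (0.2908)·(0.954587) = 0.277549
L = 0.558203/0.277549 = 2.0112

Final: 2.0112


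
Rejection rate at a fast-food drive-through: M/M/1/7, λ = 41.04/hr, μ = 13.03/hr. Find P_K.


ρ = λ/μ = 41.04/13.03 = 3.1497
P_K = (1−ρ)ρ^K/(1−ρ^(K+1)) = (-2.1497·3074.967675)/(1 − 9685.086216)
= -6610.118541/-9684.086216 = 0.682575

Final: 0.682575


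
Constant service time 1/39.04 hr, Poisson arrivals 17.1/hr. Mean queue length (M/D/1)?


ρ = 17.1/39.04 = 0.4380
M/D/1: Lq = ρ²/(2(1−ρ)) = 0.1919/(2·0.5620) = 0.17069

Final: 0.17069


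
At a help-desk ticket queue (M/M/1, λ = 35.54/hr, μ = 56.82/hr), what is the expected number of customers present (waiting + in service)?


ρ = λ/μ = 35.54/56.82 = 0.6255
L = ρ/(1−ρ) = 0.6255/(1 − 0.6255) = 0.6255/0.3745 = 1.6701

Final: 1.6701


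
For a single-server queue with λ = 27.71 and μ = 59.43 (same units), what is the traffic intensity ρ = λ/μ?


ρ = λ/μ = 27.71/59.43 = 0.4663

Final: 0.4663


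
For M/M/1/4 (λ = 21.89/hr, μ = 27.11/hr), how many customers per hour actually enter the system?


ρ = 0.8075; P_K = (1−ρ)ρ^4/(1−ρ^5) = 0.124621
λ_eff = λ(1 − P_K) = 21.89·(1 − 0.124621) = 21.89·0.875379 = 19.1621 /hr

Final: 19.1621 /hr


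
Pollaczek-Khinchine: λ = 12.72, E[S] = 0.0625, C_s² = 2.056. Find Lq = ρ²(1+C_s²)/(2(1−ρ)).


ρ = λ·E[S] = 12.72·0.0625 = 0.7950
Lq = ρ²(1+C_s²)/(2(1−ρ)) = 0.6320·(1+2.056)/(2·0.2050)
= 0.6320·3.0560/0.4100 = 4.71090

Final: 4.71090


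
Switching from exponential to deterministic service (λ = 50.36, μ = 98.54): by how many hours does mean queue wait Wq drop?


ρ = 50.36/98.54 = 0.5111
Wq(M/M/1) = ρ/(μ−λ) = 0.5111/48.18 = 0.01061 hr
Wq(M/D/1) = ρ/(2(μ−λ)) = 0.005304 hr
Savings = 0.01061 − 0.005304 = 0.005304 hr

Final: 0.005304 hr


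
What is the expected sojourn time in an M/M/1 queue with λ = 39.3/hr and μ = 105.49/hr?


W = 1/(μ−λ) = 1/(105.49 − 39.3) = 1/66.19 = 0.01511 hr

Final: 0.01511 hr


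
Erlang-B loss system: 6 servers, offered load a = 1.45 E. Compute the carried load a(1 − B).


B(6,1.45) = 0.003030 (Erlang-B)
Carried load = a(1 − B) = 1.45·(1 − 0.003030) = 1.45·0.996970 = 1.4456 E

Final: 1.4456 Erlangs


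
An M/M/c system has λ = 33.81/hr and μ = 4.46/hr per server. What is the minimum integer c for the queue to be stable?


Stability requires cμ > λ ⇔ c > λ/μ.
λ/μ = 33.81/4.46 = 7.5807
Minimum integer c = ⌊7.5807⌋ + 1 = 8
Check: 8·4.46 = 35.68 > 33.81, while 7·4.46 = 31.22 ≤ 33.81

Final: 8 servers


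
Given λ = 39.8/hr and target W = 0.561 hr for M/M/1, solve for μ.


W = 1/(μ−λ) ⇒ μ − λ = 1/W = 1/0.561 = 1.7825
μ = λ + 1/W = 39.8 + 1.7825 = 41.5825 per hr

Final: 41.5825 /hr


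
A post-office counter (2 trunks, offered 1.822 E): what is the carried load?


B(2,1.822) = 0.370348 (Erlang-B)
Carried load = a(1 − B) = 1.822·(1 − 0.370348) = 1.822·0.629652 = 1.1472 E

Final: 1.1472 Erlangs


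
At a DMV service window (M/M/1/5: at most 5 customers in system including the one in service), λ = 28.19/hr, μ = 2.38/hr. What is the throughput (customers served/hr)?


ρ = 11.8445; P_K = (1−ρ)ρ^5/(1−ρ^6) = 0.915573
λ_eff = λ(1 − P_K) = 28.19·(1 − 0.915573) = 28.19·0.084427 = 2.3800 /hr

Final: 2.3800 /hr


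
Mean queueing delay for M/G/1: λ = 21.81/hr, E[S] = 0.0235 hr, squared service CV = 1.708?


ρ = λ·E[S] = 21.81·0.0235 = 0.5125
E[S²] = E[S]²(1+C_s²) = 0.0235²·(1+1.708) = 0.001495
Wq = λ·E[S²]/(2(1−ρ)) = 21.81·0.001495/(2·0.4875) = 0.03346 hr

Final: 0.03346 hr


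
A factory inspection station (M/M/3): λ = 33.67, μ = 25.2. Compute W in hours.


a = 1.3361; ρ = 0.4454; P₀ = 0.253455
Lq = P₀·a^c·ρ/(c!(1−ρ)²) = 0.14588
Wq = Lq/λ = 0.14588/33.67 = 0.004333 hr
W = Wq + 1/μ = 0.004333 + 0.03968 = 0.04402 hr

Final: 0.04402 hr


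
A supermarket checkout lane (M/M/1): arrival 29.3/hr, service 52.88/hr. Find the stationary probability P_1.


ρ = 29.3/52.88 = 0.5541
P_n = (1−ρ)·ρ^n = (1 − 0.5541)·0.5541^1 = 0.4459·0.554085 = 0.247075

Final: 0.247075


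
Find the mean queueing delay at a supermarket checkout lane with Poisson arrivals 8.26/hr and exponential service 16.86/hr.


ρ = 8.26/16.86 = 0.4899
Wq = ρ/(μ−λ) = 0.4899/(16.86 − 8.26) = 0.4899/8.60 = 0.05697 hr

Final: 0.05697 hr


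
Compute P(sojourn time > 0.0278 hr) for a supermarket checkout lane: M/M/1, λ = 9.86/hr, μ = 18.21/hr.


W ~ Exponential(μ−λ) for M/M/1.
μ − λ = 18.21 − 9.86 = 8.3500
P(W > t) = e^{−(μ−λ)t} = e^{−0.2321} = 0.792843

Final: 0.792843


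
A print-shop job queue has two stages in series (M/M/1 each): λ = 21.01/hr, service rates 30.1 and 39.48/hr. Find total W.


Each node sees arrival rate λ = 21.01/hr (tandem ⇒ throughput preserved).
W₁ = 1/(μ₁−λ) = 1/(30.1−21.01) = 0.11001 hr
W₂ = 1/(μ₂−λ) = 1/(39.48−21.01) = 0.05414 hr
W_total = W₁ + W₂ = 0.11001 + 0.05414 = 0.16415 hr

Final: 0.16415 hr


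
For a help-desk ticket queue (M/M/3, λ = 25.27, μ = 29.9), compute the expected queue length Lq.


a = λ/μ = 0.8452; ρ = a/3 = 0.2817
P₀ = 0.426919
Lq = P₀·a^c·ρ / (c!·(1−ρ)²) = 0.426919·0.60367·0.2817/(6·0.51593)
= 0.02345

Final: 0.02345


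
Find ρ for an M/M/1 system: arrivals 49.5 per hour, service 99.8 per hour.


ρ = λ/μ = 49.5/99.8 = 0.4960

Final: 0.4960


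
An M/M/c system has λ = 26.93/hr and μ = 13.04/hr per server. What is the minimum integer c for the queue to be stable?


Stability requires cμ > λ ⇔ c > λ/μ.
λ/μ = 26.93/13.04 = 2.0652
Minimum integer c = ⌊2.0652⌋ + 1 = 3
Check: 3·13.04 = 39.12 > 26.93, while 2·13.04 = 26.08 ≤ 26.93

Final: 3 servers


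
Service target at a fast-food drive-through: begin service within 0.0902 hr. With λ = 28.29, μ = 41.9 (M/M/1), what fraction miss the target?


ρ = 28.29/41.9 = 0.6752
P(Wq > t) = ρ·e^{−(μ−λ)t} = 0.6752·e^{−1.2276}
= 0.6752·0.292988 = 0.197820

Final: 0.197820


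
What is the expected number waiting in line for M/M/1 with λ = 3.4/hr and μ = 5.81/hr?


ρ = 3.4/5.81 = 0.5852
Lq = ρ²/(1−ρ) = 0.3425/0.4148 = 0.8256

Final: 0.8256


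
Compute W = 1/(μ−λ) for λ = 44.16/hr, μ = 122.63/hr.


W = 1/(μ−λ) = 1/(122.63 − 44.16) = 1/78.47 = 0.01274 hr

Final: 0.01274 hr


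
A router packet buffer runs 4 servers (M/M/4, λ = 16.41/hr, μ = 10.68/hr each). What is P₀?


a = λ/μ = 16.41/10.68 = 1.5365; ρ = a/c = 0.3841
Σ_{k=0}^{3} a^k/k! (terms k=0..3) = 1.00000 + 1.53652 + 1.18044 + 0.60459 = 4.32155
Tail: a^4/(4!(1−ρ)) = 5.57377/(24·0.6159) = 0.37709
P₀ = 1/(4.32155 + 0.37709) = 1/4.69864 = 0.212827

Final: 0.212827


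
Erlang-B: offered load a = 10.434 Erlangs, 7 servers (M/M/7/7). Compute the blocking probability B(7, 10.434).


B(c,a) = (a^c/c!) / Σ_{k=0}^{c} a^k/k!
a^7/7! = 2671.316153
Σ terms (k=0..7): 1.00000 + 10.43400 + 54.43418 + 189.32207 + 493.84662 + 1030.55913 + 1792.14233 + 2671.31615 = 6243.054486
B = 2671.316153/6243.054486 = 0.427886

Final: 0.427886


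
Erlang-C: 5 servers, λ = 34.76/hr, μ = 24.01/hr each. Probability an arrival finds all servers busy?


a = λ/μ = 1.4477; ρ = a/5 = 0.2895
P₀ = 0.234794 (from M/M/c formula)
C(c,a) = [a^c/(c!(1−ρ))]·P₀ = [6.35972/(120·0.7105)]·0.234794
= 0.07460·0.234794 = 0.017515

Final: 0.017515


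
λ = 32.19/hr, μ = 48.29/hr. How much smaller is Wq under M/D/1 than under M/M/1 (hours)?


ρ = 32.19/48.29 = 0.6666
Wq(M/M/1) = ρ/(μ−λ) = 0.6666/16.10 = 0.04140 hr
Wq(M/D/1) = ρ/(2(μ−λ)) = 0.02070 hr
Savings = 0.04140 − 0.02070 = 0.02070 hr

Final: 0.02070 hr


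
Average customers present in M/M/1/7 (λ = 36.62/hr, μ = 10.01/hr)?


ρ = 36.62/10.01 = 3.6583
L = ρ[1 − (K+1)ρ^K + Kρ^(K+1)] / [(1−ρ)(1−ρ^(K+1))]
Numerator: 3.6583·(1 − 8·8769.802994 + 7·32082.935627) = 564932.552803
Denominator: (-2.6583)·(-32081.935627) = 85284.745957
L = 564932.552803/85284.745957 = 6.6241

Final: 6.6241


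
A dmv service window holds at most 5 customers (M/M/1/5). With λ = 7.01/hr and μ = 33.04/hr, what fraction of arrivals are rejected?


ρ = λ/μ = 7.01/33.04 = 0.2122
P_K = (1−ρ)ρ^K/(1−ρ^(K+1)) = (0.7878·0.0004299)/(1 − 0.00009122)
= 0.0003387/0.999909 = 0.0003387

Final: 0.0003387


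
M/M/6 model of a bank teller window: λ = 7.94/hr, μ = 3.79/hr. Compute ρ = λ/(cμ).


ρ = λ/(cμ) = 7.94/(6·3.79) = 7.94/22.74 = 0.3492

Final: 0.3492


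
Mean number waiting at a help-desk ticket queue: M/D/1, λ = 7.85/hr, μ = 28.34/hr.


ρ = 7.85/28.34 = 0.2770
M/D/1: Lq = ρ²/(2(1−ρ)) = 0.07673/(2·0.7230) = 0.05306

Final: 0.05306


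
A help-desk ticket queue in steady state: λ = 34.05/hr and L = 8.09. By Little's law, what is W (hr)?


W = L/λ = 8.09/34.05 = 0.2376 hr

Final: 0.2376 hr


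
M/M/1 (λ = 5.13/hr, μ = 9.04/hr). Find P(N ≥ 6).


ρ = 5.13/9.04 = 0.5675
P(N ≥ n) = ρ^n = 0.5675^6 = 0.033396

Final: 0.033396


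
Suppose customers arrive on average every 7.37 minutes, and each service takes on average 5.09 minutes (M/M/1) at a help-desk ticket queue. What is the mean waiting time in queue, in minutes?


λ = 60/7.37 = 8.1411 /hr
μ = 60/5.09 = 11.7878 /hr
ρ = λ/μ = 8.1411/11.7878 = 0.6906
Wq = ρ/(μ−λ) = 0.6906/(11.7878−8.1411) = 0.18939 hr
In minutes: 0.18939·60 = 11.363 min

Final: 11.363 min


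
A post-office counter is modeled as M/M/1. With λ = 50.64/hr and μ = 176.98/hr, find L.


ρ = λ/μ = 50.64/176.98 = 0.2861
L = ρ/(1−ρ) = 0.2861/(1 − 0.2861) = 0.2861/0.7139 = 0.4008

Final: 0.4008


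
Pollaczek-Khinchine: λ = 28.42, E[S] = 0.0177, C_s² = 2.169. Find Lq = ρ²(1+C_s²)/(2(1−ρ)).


ρ = λ·E[S] = 28.42·0.0177 = 0.5030
Lq = ρ²(1+C_s²)/(2(1−ρ)) = 0.2530·(1+2.169)/(2·0.4970)
= 0.2530·3.1690/0.9939 = 0.80679

Final: 0.80679


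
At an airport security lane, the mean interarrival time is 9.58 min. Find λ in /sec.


λ = 1/(interarrival time) in consistent units.
1 second = 0.0166667 min, so λ = 0.0166667/9.58 = 0.001740 per second

Final: 0.001740 /sec


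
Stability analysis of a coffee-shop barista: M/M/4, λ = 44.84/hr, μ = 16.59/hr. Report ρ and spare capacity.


Total capacity cμ = 4·16.59 = 66.36/hr
ρ = λ/(cμ) = 44.84/66.36 = 0.6757
Stable ⇔ ρ < 1: YES
Spare capacity = cμ − λ = 66.36 − 44.84 = 21.52/hr

Final: ρ = 0.6757; stable; margin = 21.52/hr


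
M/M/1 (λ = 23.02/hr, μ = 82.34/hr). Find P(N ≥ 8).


ρ = 23.02/82.34 = 0.2796
P(N ≥ n) = ρ^n = 0.2796^8 = 0.00003732

Final: 0.00003732


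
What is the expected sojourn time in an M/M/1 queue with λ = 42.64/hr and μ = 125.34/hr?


W = 1/(μ−λ) = 1/(125.34 − 42.64) = 1/82.70 = 0.01209 hr

Final: 0.01209 hr


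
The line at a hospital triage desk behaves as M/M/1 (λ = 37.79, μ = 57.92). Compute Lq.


ρ = 37.79/57.92 = 0.6525
Lq = ρ²/(1−ρ) = 0.4257/0.3475 = 1.2248

Final: 1.2248


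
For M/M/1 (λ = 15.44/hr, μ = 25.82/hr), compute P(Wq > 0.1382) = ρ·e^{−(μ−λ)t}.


ρ = 15.44/25.82 = 0.5980
P(Wq > t) = ρ·e^{−(μ−λ)t} = 0.5980·e^{−1.4345}
= 0.5980·0.238231 = 0.142459

Final: 0.142459


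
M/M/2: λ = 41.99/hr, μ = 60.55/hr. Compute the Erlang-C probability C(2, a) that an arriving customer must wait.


a = λ/μ = 0.6935; ρ = a/2 = 0.3467
P₀ = 0.485070 (from M/M/c formula)
C(c,a) = [a^c/(c!(1−ρ))]·P₀ = [0.48091/(2·0.6533)]·0.485070
= 0.36808·0.485070 = 0.178546

Final: 0.178546


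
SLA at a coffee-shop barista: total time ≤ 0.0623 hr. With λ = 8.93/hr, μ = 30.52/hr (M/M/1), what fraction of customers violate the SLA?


W ~ Exponential(μ−λ) for M/M/1.
μ − λ = 30.52 − 8.93 = 21.5900
P(W > t) = e^{−(μ−λ)t} = e^{−1.3451} = 0.260525

Final: 0.260525


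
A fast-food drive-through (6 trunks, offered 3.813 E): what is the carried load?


B(6,3.813) = 0.103818 (Erlang-B)
Carried load = a(1 − B) = 3.813·(1 − 0.103818) = 3.813·0.896182 = 3.4171 E

Final: 3.4171 Erlangs


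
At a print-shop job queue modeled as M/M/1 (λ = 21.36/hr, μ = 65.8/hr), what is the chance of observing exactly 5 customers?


ρ = 21.36/65.8 = 0.3246
P_n = (1−ρ)·ρ^n = (1 − 0.3246)·0.3246^5 = 0.6754·0.003605 = 0.002435

Final: 0.002435


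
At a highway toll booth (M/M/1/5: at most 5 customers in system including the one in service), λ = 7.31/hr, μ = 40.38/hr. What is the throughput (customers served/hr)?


ρ = 0.1810; P_K = (1−ρ)ρ^5/(1−ρ^6) = 0.0001592
λ_eff = λ(1 − P_K) = 7.31·(1 − 0.0001592) = 7.31·0.999841 = 7.3088 /hr

Final: 7.3088 /hr


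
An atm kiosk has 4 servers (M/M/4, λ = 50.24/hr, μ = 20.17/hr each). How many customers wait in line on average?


a = λ/μ = 2.4908; ρ = a/4 = 0.6227
P₀ = 0.074518
Lq = P₀·a^c·ρ / (c!·(1−ρ)²) = 0.074518·38.49239·0.6227/(24·0.14235)
= 0.52282

Final: 0.52282
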